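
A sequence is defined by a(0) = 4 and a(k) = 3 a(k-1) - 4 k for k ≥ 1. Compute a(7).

a(1) = 3*4 - 4 = 8
a(2) = 3*8 - 8 = 16
a(3) = 3*16 - 12 = 36
a(4) = 3*36 - 16 = 92
a(5) = 3*92 - 20 = 256
a(6) = 3*256 - 24 = 744
a(7) = 3*744 - 28 = 2204

2204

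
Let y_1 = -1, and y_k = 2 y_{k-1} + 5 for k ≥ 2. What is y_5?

y_2 = 2*(-1) + 5 = 3
y_3 = 2*3 + 5 = 11
y_4 = 2*11 + 5 = 27
y_5 = 2*27 + 5 = 59

59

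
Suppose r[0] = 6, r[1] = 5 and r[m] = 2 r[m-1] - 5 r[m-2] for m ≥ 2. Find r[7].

35

r[2] = 2(5) - 5(6) = -20
r[3] = 2(-20) - 5(5) = -65
r[4] = 2(-65) - 5(-20) = -30
r[5] = 2(-30) - 5(-65) = 265
r[6] = 2(265) - 5(-30) = 680
r[7] = 2(680) - 5(265) = 35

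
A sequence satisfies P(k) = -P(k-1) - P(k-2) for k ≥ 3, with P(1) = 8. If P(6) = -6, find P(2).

-2

Let P(2) = y.
P(3) = -8 - y
P(4) = 8
P(5) = y
P(6) = -8 - y
So -8 - y = -6, giving y = -2.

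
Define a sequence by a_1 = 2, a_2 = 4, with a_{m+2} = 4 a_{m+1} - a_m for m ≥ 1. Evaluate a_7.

2702

a_3 = 4(4) - 2 = 14
a_4 = 4(14) - 4 = 52
a_5 = 4(52) - 14 = 194
a_6 = 4(194) - 52 = 724
a_7 = 4(724) - 194 = 2702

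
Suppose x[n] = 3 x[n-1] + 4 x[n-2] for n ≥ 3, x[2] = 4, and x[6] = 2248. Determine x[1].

7

Let x[1] = v.
x[3] = 12 + 4v
x[4] = 52 + 12v
x[5] = 204 + 52v
x[6] = 820 + 204v
So 820 + 204v = 2248, giving v = 7.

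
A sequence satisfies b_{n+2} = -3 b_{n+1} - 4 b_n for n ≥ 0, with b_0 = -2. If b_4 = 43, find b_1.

-1

Let b_1 = x.
b_2 = 8 - 3x
b_3 = -24 + 5x
b_4 = 40 - 3x
So 40 - 3x = 43, giving x = -1.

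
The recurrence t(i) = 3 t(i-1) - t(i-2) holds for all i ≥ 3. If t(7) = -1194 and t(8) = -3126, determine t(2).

Rearranging, t(i-2) = -(t(i) - 3 t(i-1)).
t(6) = -(-3126 - 3*(-1194)) = -456
t(5) = -(-1194 - 3*(-456)) = -174
t(4) = -(-456 - 3*(-174)) = -66
t(3) = -(-174 - 3*(-66)) = -24
t(2) = -(-66 - 3*(-24)) = -6

-6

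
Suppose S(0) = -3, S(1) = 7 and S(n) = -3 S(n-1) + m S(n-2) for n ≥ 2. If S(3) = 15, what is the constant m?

S(2) = -21 - 3m
S(3) = 63 + 16m
So 63 + 16m = 15, giving m = -3.

-3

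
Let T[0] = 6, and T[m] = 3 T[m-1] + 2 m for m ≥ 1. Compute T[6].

T[1] = 3·6 + 2 = 20
T[2] = 3·20 + 4 = 64
T[3] = 3·64 + 6 = 198
T[4] = 3·198 + 8 = 602
T[5] = 3·602 + 10 = 1816
T[6] = 3·1816 + 12 = 5460

5460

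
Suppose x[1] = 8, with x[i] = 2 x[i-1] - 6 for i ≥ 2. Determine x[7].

x[2] = 2*8 - 6 = 10
x[3] = 2*10 - 6 = 14
x[4] = 2*14 - 6 = 22
x[5] = 2*22 - 6 = 38
x[6] = 2*38 - 6 = 70
x[7] = 2*70 - 6 = 134

134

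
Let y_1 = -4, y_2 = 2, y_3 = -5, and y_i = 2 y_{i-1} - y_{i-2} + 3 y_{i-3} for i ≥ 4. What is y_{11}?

y_4 = 2(-5) - 2 + 3(-4) = -24
y_5 = 2(-24) - (-5) + 3(2) = -37
y_6 = 2(-37) - (-24) + 3(-5) = -65
y_7 = 2(-65) - (-37) + 3(-24) = -165
y_8 = 2(-165) - (-65) + 3(-37) = -376
y_9 = 2(-376) - (-165) + 3(-65) = -782
y_{10} = 2(-782) - (-376) + 3(-165) = -1683
y_{11} = 2(-1683) - (-782) + 3(-376) = -3712

-3712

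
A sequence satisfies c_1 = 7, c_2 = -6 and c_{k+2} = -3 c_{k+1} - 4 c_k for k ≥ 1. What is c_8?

c_3 = -3(-6) - 4(7) = -10
c_4 = -3(-10) - 4(-6) = 54
c_5 = -3(54) - 4(-10) = -122
c_6 = -3(-122) - 4(54) = 150
c_7 = -3(150) - 4(-122) = 38
c_8 = -3(38) - 4(150) = -714

-714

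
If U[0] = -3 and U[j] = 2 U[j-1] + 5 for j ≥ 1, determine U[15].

65531

The fixed point is 5/(1 - 2) = -5, so U[j] + 5 = 2(U[j-1] + 5).
Hence U[j] = 2·2^j - 5.
U[15] = 2·2^{15} - 5 = 2·32768 - 5 = 65531.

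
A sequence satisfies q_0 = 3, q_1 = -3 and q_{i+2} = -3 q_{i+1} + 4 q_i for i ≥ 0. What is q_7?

-19659

q_2 = -3*(-3) + 4*3 = 21
q_3 = -3*21 + 4*(-3) = -75
q_4 = -3*(-75) + 4*21 = 309
q_5 = -3*309 + 4*(-75) = -1227
q_6 = -3*(-1227) + 4*309 = 4917
q_7 = -3*4917 + 4*(-1227) = -19659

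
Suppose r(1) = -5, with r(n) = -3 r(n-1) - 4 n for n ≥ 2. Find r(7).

r(2) = -3·(-5) - 8 = 7
r(3) = -3·7 - 12 = -33
r(4) = -3·(-33) - 16 = 83
r(5) = -3·83 - 20 = -269
r(6) = -3·(-269) - 24 = 783
r(7) = -3·783 - 28 = -2377

-2377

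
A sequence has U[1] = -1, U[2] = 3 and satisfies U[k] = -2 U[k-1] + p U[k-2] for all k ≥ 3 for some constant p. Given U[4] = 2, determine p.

-2

U[3] = -6 - p
U[4] = 12 + 5p
So 12 + 5p = 2, giving p = -2.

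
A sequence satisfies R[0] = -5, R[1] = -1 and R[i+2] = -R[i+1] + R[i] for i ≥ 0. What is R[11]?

R[2] = -(-1) + (-5) = -4
R[3] = -(-4) + (-1) = 3
R[4] = -3 + (-4) = -7
R[5] = -(-7) + 3 = 10
R[6] = -10 + (-7) = -17
R[7] = -(-17) + 10 = 27
R[8] = -27 + (-17) = -44
R[9] = -(-44) + 27 = 71
R[10] = -71 + (-44) = -115
R[11] = -(-115) + 71 = 186

186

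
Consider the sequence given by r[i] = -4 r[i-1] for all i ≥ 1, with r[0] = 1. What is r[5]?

r[1] = -4·1 = -4
r[2] = -4·(-4) = 16
r[3] = -4·16 = -64
r[4] = -4·(-64) = 256
r[5] = -4·256 = -1024

-1024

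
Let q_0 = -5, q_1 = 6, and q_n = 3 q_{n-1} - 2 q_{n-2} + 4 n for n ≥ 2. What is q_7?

2748

q_2 = 3*6 - 2*(-5) + 8 = 36
q_3 = 3*36 - 2*6 + 12 = 108
q_4 = 3*108 - 2*36 + 16 = 268
q_5 = 3*268 - 2*108 + 20 = 608
q_6 = 3*608 - 2*268 + 24 = 1312
q_7 = 3*1312 - 2*608 + 28 = 2748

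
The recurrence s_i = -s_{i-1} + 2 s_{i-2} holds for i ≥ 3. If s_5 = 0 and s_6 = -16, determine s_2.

Rearranging, s_{i-2} = (s_i + s_{i-1}) / 2.
s_4 = (-16 + 0) / 2 = -16/2 = -8
s_3 = (0 + (-8)) / 2 = -8/2 = -4
s_2 = (-8 + (-4)) / 2 = -12/2 = -6

-6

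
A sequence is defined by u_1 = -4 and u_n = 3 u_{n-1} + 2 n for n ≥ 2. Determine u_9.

u_2 = 3(-4) + 4 = -8
u_3 = 3(-8) + 6 = -18
u_4 = 3(-18) + 8 = -46
u_5 = 3(-46) + 10 = -128
u_6 = 3(-128) + 12 = -372
u_7 = 3(-372) + 14 = -1102
u_8 = 3(-1102) + 16 = -3290
u_9 = 3(-3290) + 18 = -9852

-9852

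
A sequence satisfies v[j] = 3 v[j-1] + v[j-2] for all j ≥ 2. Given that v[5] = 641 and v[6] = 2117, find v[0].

-7

Rearranging, v[j-2] = v[j] - 3 v[j-1].
v[4] = 2117 - 3·641 = 194
v[3] = 641 - 3·194 = 59
v[2] = 194 - 3·59 = 17
v[1] = 59 - 3·17 = 8
v[0] = 17 - 3·8 = -7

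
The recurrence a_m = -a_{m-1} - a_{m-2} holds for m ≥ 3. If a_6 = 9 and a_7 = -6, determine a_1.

-6

Rearranging, a_{m-2} = -(a_m + a_{m-1}).
a_5 = -(-6 + 9) = -3
a_4 = -(9 + (-3)) = -6
a_3 = -(-3 + (-6)) = 9
a_2 = -(-6 + 9) = -3
a_1 = -(9 + (-3)) = -6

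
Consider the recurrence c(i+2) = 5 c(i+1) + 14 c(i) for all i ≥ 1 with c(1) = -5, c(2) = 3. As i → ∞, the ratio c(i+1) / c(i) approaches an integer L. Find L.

7

The characteristic equation is r^2 - 5r - 14 = 0, which factors as (r - 7)(r + 2) = 0.
So the roots are 7 and -2. Since |7| > |-2| and the coefficient of 7^i is non-zero, the ratio tends to 7.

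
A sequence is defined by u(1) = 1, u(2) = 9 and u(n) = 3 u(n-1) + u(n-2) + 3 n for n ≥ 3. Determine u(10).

178674

u(3) = 3*9 + 1 + 9 = 37
u(4) = 3*37 + 9 + 12 = 132
u(5) = 3*132 + 37 + 15 = 448
u(6) = 3*448 + 132 + 18 = 1494
u(7) = 3*1494 + 448 + 21 = 4951
u(8) = 3*4951 + 1494 + 24 = 16371
u(9) = 3*16371 + 4951 + 27 = 54091
u(10) = 3*54091 + 16371 + 30 = 178674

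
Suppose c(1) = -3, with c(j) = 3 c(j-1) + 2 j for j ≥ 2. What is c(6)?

-129

c(2) = 3·(-3) + 4 = -5
c(3) = 3·(-5) + 6 = -9
c(4) = 3·(-9) + 8 = -19
c(5) = 3·(-19) + 10 = -47
c(6) = 3·(-47) + 12 = -129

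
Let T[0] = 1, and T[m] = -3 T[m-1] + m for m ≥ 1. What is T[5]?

-196

T[1] = -3·1 + 1 = -2
T[2] = -3·(-2) + 2 = 8
T[3] = -3·8 + 3 = -21
T[4] = -3·(-21) + 4 = 67
T[5] = -3·67 + 5 = -196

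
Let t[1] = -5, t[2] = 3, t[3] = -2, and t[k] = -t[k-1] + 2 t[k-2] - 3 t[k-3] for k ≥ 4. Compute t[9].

t[4] = -(-2) + 2*3 - 3*(-5) = 23
t[5] = -23 + 2*(-2) - 3*3 = -36
t[6] = -(-36) + 2*23 - 3*(-2) = 88
t[7] = -88 + 2*(-36) - 3*23 = -229
t[8] = -(-229) + 2*88 - 3*(-36) = 513
t[9] = -513 + 2*(-229) - 3*88 = -1235

-1235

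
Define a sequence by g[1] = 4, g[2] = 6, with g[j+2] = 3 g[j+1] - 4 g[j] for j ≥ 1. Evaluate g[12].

g[3] = 3*6 - 4*4 = 2
g[4] = 3*2 - 4*6 = -18
g[5] = 3*(-18) - 4*2 = -62
g[6] = 3*(-62) - 4*(-18) = -114
g[7] = 3*(-114) - 4*(-62) = -94
g[8] = 3*(-94) - 4*(-114) = 174
g[9] = 3*174 - 4*(-94) = 898
g[10] = 3*898 - 4*174 = 1998
g[11] = 3*1998 - 4*898 = 2402
g[12] = 3*2402 - 4*1998 = -786

-786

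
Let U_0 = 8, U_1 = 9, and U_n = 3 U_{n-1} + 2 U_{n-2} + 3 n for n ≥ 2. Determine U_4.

632

U_2 = 3*9 + 2*8 + 6 = 49
U_3 = 3*49 + 2*9 + 9 = 174
U_4 = 3*174 + 2*49 + 12 = 632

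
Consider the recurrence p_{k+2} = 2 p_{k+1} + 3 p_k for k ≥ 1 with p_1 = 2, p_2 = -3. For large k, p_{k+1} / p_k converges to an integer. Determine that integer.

3

The characteristic equation is r^2 - 2r - 3 = 0, which factors as (r - 3)(r + 1) = 0.
So the roots are 3 and -1. Since |3| > |-1| and the coefficient of 3^k is non-zero, the ratio tends to 3.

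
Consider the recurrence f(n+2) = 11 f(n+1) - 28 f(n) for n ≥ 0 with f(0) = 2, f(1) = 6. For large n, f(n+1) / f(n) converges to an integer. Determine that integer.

The characteristic equation is r^2 - 11r + 28 = 0, which factors as (r - 7)(r - 4) = 0.
So the roots are 7 and 4. Since |7| > |4| and the coefficient of 7^n is non-zero, the ratio tends to 7.

7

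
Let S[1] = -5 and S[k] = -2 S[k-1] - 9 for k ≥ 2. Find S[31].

-2147483651

The fixed point is -9/(1 + 2) = -3, so S[k] + 3 = -2(S[k-1] + 3).
Hence S[k] = -2·(-2)^{k-1} - 3.
S[31] = -2·(-2)^{30} - 3 = -2·1073741824 - 3 = -2147483651.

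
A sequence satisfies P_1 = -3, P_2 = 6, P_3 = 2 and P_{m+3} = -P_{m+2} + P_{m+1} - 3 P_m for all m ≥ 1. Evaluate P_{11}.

-2098

P_4 = -2 + 6 - 3·(-3) = 13
P_5 = -13 + 2 - 3·6 = -29
P_6 = -(-29) + 13 - 3·2 = 36
P_7 = -36 + (-29) - 3·13 = -104
P_8 = -(-104) + 36 - 3·(-29) = 227
P_9 = -227 + (-104) - 3·36 = -439
P_{10} = -(-439) + 227 - 3·(-104) = 978
P_{11} = -978 + (-439) - 3·227 = -2098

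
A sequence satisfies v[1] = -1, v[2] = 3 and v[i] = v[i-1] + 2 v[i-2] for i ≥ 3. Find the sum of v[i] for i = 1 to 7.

83

v[3] = 3 + 2(-1) = 1
v[4] = 1 + 2(3) = 7
v[5] = 7 + 2(1) = 9
v[6] = 9 + 2(7) = 23
v[7] = 23 + 2(9) = 41
Sum = (-1) + 3 + 1 + 7 + 9 + 23 + 41 = 83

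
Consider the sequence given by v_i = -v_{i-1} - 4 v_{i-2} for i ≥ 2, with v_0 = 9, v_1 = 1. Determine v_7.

1201

v_2 = -1 - 4(9) = -37
v_3 = -(-37) - 4(1) = 33
v_4 = -33 - 4(-37) = 115
v_5 = -115 - 4(33) = -247
v_6 = -(-247) - 4(115) = -213
v_7 = -(-213) - 4(-247) = 1201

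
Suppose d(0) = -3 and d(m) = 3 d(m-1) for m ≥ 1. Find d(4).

d(1) = 3(-3) = -9
d(2) = 3(-9) = -27
d(3) = 3(-27) = -81
d(4) = 3(-81) = -243

-243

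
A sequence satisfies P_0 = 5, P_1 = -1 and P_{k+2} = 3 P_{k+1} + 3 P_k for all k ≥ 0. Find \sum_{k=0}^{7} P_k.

P_2 = 3·(-1) + 3·5 = 12
P_3 = 3·12 + 3·(-1) = 33
P_4 = 3·33 + 3·12 = 135
P_5 = 3·135 + 3·33 = 504
P_6 = 3·504 + 3·135 = 1917
P_7 = 3·1917 + 3·504 = 7263
Sum = 5 + (-1) + 12 + 33 + 135 + 504 + 1917 + 7263 = 9868

9868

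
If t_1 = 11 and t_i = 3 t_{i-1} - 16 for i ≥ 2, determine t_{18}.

387420497

The fixed point is -16/(1 - 3) = 8, so t_i - 8 = 3(t_{i-1} - 8).
Hence t_i = 3·3^{i-1} + 8.
t_{18} = 3·3^{17} + 8 = 3·129140163 + 8 = 387420497.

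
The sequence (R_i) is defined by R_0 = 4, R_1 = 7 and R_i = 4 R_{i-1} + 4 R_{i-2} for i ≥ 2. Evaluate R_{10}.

R_2 = 4(7) + 4(4) = 44
R_3 = 4(44) + 4(7) = 204
R_4 = 4(204) + 4(44) = 992
R_5 = 4(992) + 4(204) = 4784
R_6 = 4(4784) + 4(992) = 23104
R_7 = 4(23104) + 4(4784) = 111552
R_8 = 4(111552) + 4(23104) = 538624
R_9 = 4(538624) + 4(111552) = 2600704
R_{10} = 4(2600704) + 4(538624) = 12557312

12557312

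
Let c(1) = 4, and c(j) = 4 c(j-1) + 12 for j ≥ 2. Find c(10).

2097148

c(2) = 4(4) + 12 = 28
c(3) = 4(28) + 12 = 124
c(4) = 4(124) + 12 = 508
c(5) = 4(508) + 12 = 2044
c(6) = 4(2044) + 12 = 8188
c(7) = 4(8188) + 12 = 32764
c(8) = 4(32764) + 12 = 131068
c(9) = 4(131068) + 12 = 524284
c(10) = 4(524284) + 12 = 2097148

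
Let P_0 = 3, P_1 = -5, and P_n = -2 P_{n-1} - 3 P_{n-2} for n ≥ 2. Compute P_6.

P_2 = -2*(-5) - 3*3 = 1
P_3 = -2*1 - 3*(-5) = 13
P_4 = -2*13 - 3*1 = -29
P_5 = -2*(-29) - 3*13 = 19
P_6 = -2*19 - 3*(-29) = 49

49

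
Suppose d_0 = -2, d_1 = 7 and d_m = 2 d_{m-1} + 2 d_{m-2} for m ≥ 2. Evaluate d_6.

d_2 = 2*7 + 2*(-2) = 10
d_3 = 2*10 + 2*7 = 34
d_4 = 2*34 + 2*10 = 88
d_5 = 2*88 + 2*34 = 244
d_6 = 2*244 + 2*88 = 664

664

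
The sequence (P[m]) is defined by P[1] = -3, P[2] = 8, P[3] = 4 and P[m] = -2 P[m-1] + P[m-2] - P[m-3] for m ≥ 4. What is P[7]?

-51

P[4] = -2(4) + 8 - (-3) = 3
P[5] = -2(3) + 4 - 8 = -10
P[6] = -2(-10) + 3 - 4 = 19
P[7] = -2(19) + (-10) - 3 = -51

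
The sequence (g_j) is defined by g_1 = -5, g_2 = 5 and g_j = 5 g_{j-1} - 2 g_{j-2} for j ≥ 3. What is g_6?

g_3 = 5(5) - 2(-5) = 35
g_4 = 5(35) - 2(5) = 165
g_5 = 5(165) - 2(35) = 755
g_6 = 5(755) - 2(165) = 3445

3445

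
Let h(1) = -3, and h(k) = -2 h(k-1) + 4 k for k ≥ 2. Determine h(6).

h(2) = -2(-3) + 8 = 14
h(3) = -2(14) + 12 = -16
h(4) = -2(-16) + 16 = 48
h(5) = -2(48) + 20 = -76
h(6) = -2(-76) + 24 = 176

176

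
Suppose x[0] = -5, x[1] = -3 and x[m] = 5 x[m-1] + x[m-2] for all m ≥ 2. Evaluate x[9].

x[2] = 5·(-3) + (-5) = -20
x[3] = 5·(-20) + (-3) = -103
x[4] = 5·(-103) + (-20) = -535
x[5] = 5·(-535) + (-103) = -2778
x[6] = 5·(-2778) + (-535) = -14425
x[7] = 5·(-14425) + (-2778) = -74903
x[8] = 5·(-74903) + (-14425) = -388940
x[9] = 5·(-388940) + (-74903) = -2019603

-2019603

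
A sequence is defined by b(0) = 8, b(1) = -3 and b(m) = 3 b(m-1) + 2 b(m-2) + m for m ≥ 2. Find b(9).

54241

b(2) = 3·(-3) + 2·8 + 2 = 9
b(3) = 3·9 + 2·(-3) + 3 = 24
b(4) = 3·24 + 2·9 + 4 = 94
b(5) = 3·94 + 2·24 + 5 = 335
b(6) = 3·335 + 2·94 + 6 = 1199
b(7) = 3·1199 + 2·335 + 7 = 4274
b(8) = 3·4274 + 2·1199 + 8 = 15228
b(9) = 3·15228 + 2·4274 + 9 = 54241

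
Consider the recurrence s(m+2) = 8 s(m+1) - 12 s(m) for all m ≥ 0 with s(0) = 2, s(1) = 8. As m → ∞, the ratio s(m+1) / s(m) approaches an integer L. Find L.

6

The characteristic equation is r^2 - 8r + 12 = 0, which factors as (r - 6)(r - 2) = 0.
So the roots are 6 and 2. Since |6| > |2| and the coefficient of 6^m is non-zero, the ratio tends to 6.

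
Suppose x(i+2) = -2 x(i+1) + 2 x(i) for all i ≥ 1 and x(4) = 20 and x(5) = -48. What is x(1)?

4

Rearranging, x(i-2) = (x(i) + 2 x(i-1)) / 2.
x(3) = (-48 + 2·20) / 2 = -8/2 = -4
x(2) = (20 + 2·(-4)) / 2 = 12/2 = 6
x(1) = (-4 + 2·6) / 2 = 8/2 = 4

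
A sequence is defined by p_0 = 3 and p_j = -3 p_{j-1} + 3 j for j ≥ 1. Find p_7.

p_1 = -3(3) + 3 = -6
p_2 = -3(-6) + 6 = 24
p_3 = -3(24) + 9 = -63
p_4 = -3(-63) + 12 = 201
p_5 = -3(201) + 15 = -588
p_6 = -3(-588) + 18 = 1782
p_7 = -3(1782) + 21 = -5325

-5325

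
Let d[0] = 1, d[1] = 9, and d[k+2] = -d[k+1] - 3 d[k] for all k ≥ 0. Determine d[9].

d[2] = -9 - 3(1) = -12
d[3] = -(-12) - 3(9) = -15
d[4] = -(-15) - 3(-12) = 51
d[5] = -51 - 3(-15) = -6
d[6] = -(-6) - 3(51) = -147
d[7] = -(-147) - 3(-6) = 165
d[8] = -165 - 3(-147) = 276
d[9] = -276 - 3(165) = -771

-771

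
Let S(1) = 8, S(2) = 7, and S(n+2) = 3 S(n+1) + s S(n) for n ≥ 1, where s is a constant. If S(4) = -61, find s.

-4

S(3) = 21 + 8s
S(4) = 63 + 31s
So 63 + 31s = -61, giving s = -4.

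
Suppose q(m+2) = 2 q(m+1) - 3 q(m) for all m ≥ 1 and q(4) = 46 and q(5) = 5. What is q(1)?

Rearranging, q(m-2) = (q(m) - 2 q(m-1)) / -3.
q(3) = (5 - 2(46)) / -3 = -87/-3 = 29
q(2) = (46 - 2(29)) / -3 = -12/-3 = 4
q(1) = (29 - 2(4)) / -3 = 21/-3 = -7

-7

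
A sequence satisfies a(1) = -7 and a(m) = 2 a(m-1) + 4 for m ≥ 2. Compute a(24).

The fixed point is 4/(1 - 2) = -4, so a(m) + 4 = 2(a(m-1) + 4).
Hence a(m) = -3·2^{m-1} - 4.
a(24) = -3·2^{23} - 4 = -3·8388608 - 4 = -25165828.

-25165828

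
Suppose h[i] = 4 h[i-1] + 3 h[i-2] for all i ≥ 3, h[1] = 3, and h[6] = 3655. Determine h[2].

Let h[2] = z.
h[3] = 9 + 4z
h[4] = 36 + 19z
h[5] = 171 + 88z
h[6] = 792 + 409z
So 792 + 409z = 3655, giving z = 7.

7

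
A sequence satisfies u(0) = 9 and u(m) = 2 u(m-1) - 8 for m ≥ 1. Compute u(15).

The fixed point is -8/(1 - 2) = 8, so u(m) - 8 = 2(u(m-1) - 8).
Hence u(m) = 1·2^m + 8.
u(15) = 1·2^{15} + 8 = 1·32768 + 8 = 32776.

32776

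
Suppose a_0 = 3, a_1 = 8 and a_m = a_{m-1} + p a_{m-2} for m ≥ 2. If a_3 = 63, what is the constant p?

5

a_2 = 8 + 3p
a_3 = 8 + 11p
So 8 + 11p = 63, giving p = 5.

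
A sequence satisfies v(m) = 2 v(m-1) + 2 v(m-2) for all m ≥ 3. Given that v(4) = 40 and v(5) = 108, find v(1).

Rearranging, v(m-2) = (v(m) - 2 v(m-1)) / 2.
v(3) = (108 - 2·40) / 2 = 28/2 = 14
v(2) = (40 - 2·14) / 2 = 12/2 = 6
v(1) = (14 - 2·6) / 2 = 2/2 = 1

1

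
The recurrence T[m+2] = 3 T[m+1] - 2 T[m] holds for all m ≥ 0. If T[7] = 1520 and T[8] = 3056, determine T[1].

Rearranging, T[m-2] = (T[m] - 3 T[m-1]) / -2.
T[6] = (3056 - 3(1520)) / -2 = -1504/-2 = 752
T[5] = (1520 - 3(752)) / -2 = -736/-2 = 368
T[4] = (752 - 3(368)) / -2 = -352/-2 = 176
T[3] = (368 - 3(176)) / -2 = -160/-2 = 80
T[2] = (176 - 3(80)) / -2 = -64/-2 = 32
T[1] = (80 - 3(32)) / -2 = -16/-2 = 8

8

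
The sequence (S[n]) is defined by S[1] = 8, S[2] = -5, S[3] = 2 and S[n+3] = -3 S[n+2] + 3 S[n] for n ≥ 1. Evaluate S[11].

-26136

S[4] = -3(2) + 3(8) = 18
S[5] = -3(18) + 3(-5) = -69
S[6] = -3(-69) + 3(2) = 213
S[7] = -3(213) + 3(18) = -585
S[8] = -3(-585) + 3(-69) = 1548
S[9] = -3(1548) + 3(213) = -4005
S[10] = -3(-4005) + 3(-585) = 10260
S[11] = -3(10260) + 3(1548) = -26136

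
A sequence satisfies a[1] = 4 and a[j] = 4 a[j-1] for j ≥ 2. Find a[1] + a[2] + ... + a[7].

21844

a[2] = 4·4 = 16
a[3] = 4·16 = 64
a[4] = 4·64 = 256
a[5] = 4·256 = 1024
a[6] = 4·1024 = 4096
a[7] = 4·4096 = 16384
Sum = 4 + 16 + 64 + 256 + 1024 + 4096 + 16384 = 21844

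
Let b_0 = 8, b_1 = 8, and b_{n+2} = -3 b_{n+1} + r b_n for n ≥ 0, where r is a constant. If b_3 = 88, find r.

-1

b_2 = -24 + 8r
b_3 = 72 - 16r
So 72 - 16r = 88, giving r = -1.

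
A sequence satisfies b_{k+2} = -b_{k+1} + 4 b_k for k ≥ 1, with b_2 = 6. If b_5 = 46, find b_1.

Let b_1 = y.
b_3 = -6 + 4y
b_4 = 30 - 4y
b_5 = -54 + 20y
So -54 + 20y = 46, giving y = 5.

5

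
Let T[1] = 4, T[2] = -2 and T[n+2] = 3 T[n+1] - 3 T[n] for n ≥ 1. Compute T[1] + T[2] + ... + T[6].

-280

T[3] = 3(-2) - 3(4) = -18
T[4] = 3(-18) - 3(-2) = -48
T[5] = 3(-48) - 3(-18) = -90
T[6] = 3(-90) - 3(-48) = -126
Sum = 4 + (-2) + (-18) + (-48) + (-90) + (-126) = -280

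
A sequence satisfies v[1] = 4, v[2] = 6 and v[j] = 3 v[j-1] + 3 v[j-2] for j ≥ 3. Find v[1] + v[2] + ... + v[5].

562

v[3] = 3*6 + 3*4 = 30
v[4] = 3*30 + 3*6 = 108
v[5] = 3*108 + 3*30 = 414
Sum = 4 + 6 + 30 + 108 + 414 = 562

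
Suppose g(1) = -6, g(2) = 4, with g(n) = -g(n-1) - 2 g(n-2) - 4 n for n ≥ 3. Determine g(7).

-52

g(3) = -4 - 2(-6) - 12 = -4
g(4) = -(-4) - 2(4) - 16 = -20
g(5) = -(-20) - 2(-4) - 20 = 8
g(6) = -8 - 2(-20) - 24 = 8
g(7) = -8 - 2(8) - 28 = -52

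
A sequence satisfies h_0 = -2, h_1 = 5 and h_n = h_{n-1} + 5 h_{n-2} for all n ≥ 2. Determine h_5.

95

h_2 = 5 + 5(-2) = -5
h_3 = (-5) + 5(5) = 20
h_4 = 20 + 5(-5) = -5
h_5 = (-5) + 5(20) = 95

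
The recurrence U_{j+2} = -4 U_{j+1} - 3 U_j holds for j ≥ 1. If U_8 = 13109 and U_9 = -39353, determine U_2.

Rearranging, U_{j-2} = (U_j + 4 U_{j-1}) / -3.
U_7 = (-39353 + 4*13109) / -3 = 13083/-3 = -4361
U_6 = (13109 + 4*(-4361)) / -3 = -4335/-3 = 1445
U_5 = (-4361 + 4*1445) / -3 = 1419/-3 = -473
U_4 = (1445 + 4*(-473)) / -3 = -447/-3 = 149
U_3 = (-473 + 4*149) / -3 = 123/-3 = -41
U_2 = (149 + 4*(-41)) / -3 = -15/-3 = 5

5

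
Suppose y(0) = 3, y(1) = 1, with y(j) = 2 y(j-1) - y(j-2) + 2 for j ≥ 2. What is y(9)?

y(2) = 2*1 - 3 + 2 = 1
y(3) = 2*1 - 1 + 2 = 3
y(4) = 2*3 - 1 + 2 = 7
y(5) = 2*7 - 3 + 2 = 13
y(6) = 2*13 - 7 + 2 = 21
y(7) = 2*21 - 13 + 2 = 31
y(8) = 2*31 - 21 + 2 = 43
y(9) = 2*43 - 31 + 2 = 57

57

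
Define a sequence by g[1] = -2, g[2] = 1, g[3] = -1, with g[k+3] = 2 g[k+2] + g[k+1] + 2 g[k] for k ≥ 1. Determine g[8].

g[4] = 2(-1) + 1 + 2(-2) = -5
g[5] = 2(-5) + (-1) + 2(1) = -9
g[6] = 2(-9) + (-5) + 2(-1) = -25
g[7] = 2(-25) + (-9) + 2(-5) = -69
g[8] = 2(-69) + (-25) + 2(-9) = -181

-181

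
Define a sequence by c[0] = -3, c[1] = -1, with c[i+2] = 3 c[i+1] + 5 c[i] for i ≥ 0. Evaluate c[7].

-19349

c[2] = 3(-1) + 5(-3) = -18
c[3] = 3(-18) + 5(-1) = -59
c[4] = 3(-59) + 5(-18) = -267
c[5] = 3(-267) + 5(-59) = -1096
c[6] = 3(-1096) + 5(-267) = -4623
c[7] = 3(-4623) + 5(-1096) = -19349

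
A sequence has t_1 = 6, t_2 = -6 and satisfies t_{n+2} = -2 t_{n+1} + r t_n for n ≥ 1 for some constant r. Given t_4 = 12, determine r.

-2

t_3 = 12 + 6r
t_4 = -24 - 18r
So -24 - 18r = 12, giving r = -2.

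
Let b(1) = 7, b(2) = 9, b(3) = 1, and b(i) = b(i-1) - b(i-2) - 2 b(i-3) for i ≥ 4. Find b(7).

64

b(4) = 1 - 9 - 2*7 = -22
b(5) = (-22) - 1 - 2*9 = -41
b(6) = (-41) - (-22) - 2*1 = -21
b(7) = (-21) - (-41) - 2*(-22) = 64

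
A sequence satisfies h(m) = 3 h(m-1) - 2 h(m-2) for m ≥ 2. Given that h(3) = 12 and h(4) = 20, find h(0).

5

Rearranging, h(m-2) = (h(m) - 3 h(m-1)) / -2.
h(2) = (20 - 3*12) / -2 = -16/-2 = 8
h(1) = (12 - 3*8) / -2 = -12/-2 = 6
h(0) = (8 - 3*6) / -2 = -10/-2 = 5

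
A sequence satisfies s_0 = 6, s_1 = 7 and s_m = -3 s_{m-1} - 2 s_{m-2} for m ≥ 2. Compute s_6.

s_2 = -3(7) - 2(6) = -33
s_3 = -3(-33) - 2(7) = 85
s_4 = -3(85) - 2(-33) = -189
s_5 = -3(-189) - 2(85) = 397
s_6 = -3(397) - 2(-189) = -813

-813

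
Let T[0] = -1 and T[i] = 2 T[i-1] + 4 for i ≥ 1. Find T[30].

3221225468

The fixed point is 4/(1 - 2) = -4, so T[i] + 4 = 2(T[i-1] + 4).
Hence T[i] = 3·2^i - 4.
T[30] = 3·2^{30} - 4 = 3·1073741824 - 4 = 3221225468.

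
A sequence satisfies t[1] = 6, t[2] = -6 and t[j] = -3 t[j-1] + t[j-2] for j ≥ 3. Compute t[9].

t[3] = -3*(-6) + 6 = 24
t[4] = -3*24 + (-6) = -78
t[5] = -3*(-78) + 24 = 258
t[6] = -3*258 + (-78) = -852
t[7] = -3*(-852) + 258 = 2814
t[8] = -3*2814 + (-852) = -9294
t[9] = -3*(-9294) + 2814 = 30696

30696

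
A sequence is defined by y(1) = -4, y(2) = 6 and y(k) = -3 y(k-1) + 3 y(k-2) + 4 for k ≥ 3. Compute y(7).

-5396

y(3) = -3(6) + 3(-4) + 4 = -26
y(4) = -3(-26) + 3(6) + 4 = 100
y(5) = -3(100) + 3(-26) + 4 = -374
y(6) = -3(-374) + 3(100) + 4 = 1426
y(7) = -3(1426) + 3(-374) + 4 = -5396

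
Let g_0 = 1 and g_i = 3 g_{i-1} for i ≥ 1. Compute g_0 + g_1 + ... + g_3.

40

g_1 = 3*1 = 3
g_2 = 3*3 = 9
g_3 = 3*9 = 27
Sum = 1 + 3 + 9 + 27 = 40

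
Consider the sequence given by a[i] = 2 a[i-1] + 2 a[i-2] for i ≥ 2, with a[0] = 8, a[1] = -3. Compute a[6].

a[2] = 2(-3) + 2(8) = 10
a[3] = 2(10) + 2(-3) = 14
a[4] = 2(14) + 2(10) = 48
a[5] = 2(48) + 2(14) = 124
a[6] = 2(124) + 2(48) = 344

344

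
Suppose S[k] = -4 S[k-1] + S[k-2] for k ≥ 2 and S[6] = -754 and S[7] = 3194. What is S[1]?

Rearranging, S[k-2] = S[k] + 4 S[k-1].
S[5] = 3194 + 4(-754) = 178
S[4] = -754 + 4(178) = -42
S[3] = 178 + 4(-42) = 10
S[2] = -42 + 4(10) = -2
S[1] = 10 + 4(-2) = 2

2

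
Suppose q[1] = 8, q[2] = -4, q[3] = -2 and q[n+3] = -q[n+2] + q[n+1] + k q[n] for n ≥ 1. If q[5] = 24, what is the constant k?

q[4] = -2 + 8k
q[5] = -12k
So -12k = 24, giving k = -2.

-2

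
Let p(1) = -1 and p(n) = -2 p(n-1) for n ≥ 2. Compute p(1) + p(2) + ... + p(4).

p(2) = -2·(-1) = 2
p(3) = -2·2 = -4
p(4) = -2·(-4) = 8
Sum = (-1) + 2 + (-4) + 8 = 5

5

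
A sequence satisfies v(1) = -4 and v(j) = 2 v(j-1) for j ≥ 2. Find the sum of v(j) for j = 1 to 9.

-2044

v(2) = 2(-4) = -8
v(3) = 2(-8) = -16
v(4) = 2(-16) = -32
v(5) = 2(-32) = -64
v(6) = 2(-64) = -128
v(7) = 2(-128) = -256
v(8) = 2(-256) = -512
v(9) = 2(-512) = -1024
Sum = (-4) + (-8) + (-16) + (-32) + (-64) + (-128) + (-256) + (-512) + (-1024) = -2044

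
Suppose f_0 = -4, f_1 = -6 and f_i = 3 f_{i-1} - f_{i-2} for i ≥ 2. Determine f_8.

f_2 = 3(-6) - (-4) = -14
f_3 = 3(-14) - (-6) = -36
f_4 = 3(-36) - (-14) = -94
f_5 = 3(-94) - (-36) = -246
f_6 = 3(-246) - (-94) = -644
f_7 = 3(-644) - (-246) = -1686
f_8 = 3(-1686) - (-644) = -4414

-4414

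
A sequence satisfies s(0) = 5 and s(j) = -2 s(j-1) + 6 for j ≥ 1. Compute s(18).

786434

The fixed point is 6/(1 + 2) = 2, so s(j) - 2 = -2(s(j-1) - 2).
Hence s(j) = 3·(-2)^j + 2.
s(18) = 3·(-2)^{18} + 2 = 3·262144 + 2 = 786434.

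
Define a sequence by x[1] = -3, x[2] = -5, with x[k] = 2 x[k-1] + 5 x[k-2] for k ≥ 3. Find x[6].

-925

x[3] = 2(-5) + 5(-3) = -25
x[4] = 2(-25) + 5(-5) = -75
x[5] = 2(-75) + 5(-25) = -275
x[6] = 2(-275) + 5(-75) = -925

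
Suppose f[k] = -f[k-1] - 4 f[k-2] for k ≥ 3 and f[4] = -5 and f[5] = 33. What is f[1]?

Rearranging, f[k-2] = (f[k] + f[k-1]) / -4.
f[3] = (33 + (-5)) / -4 = 28/-4 = -7
f[2] = (-5 + (-7)) / -4 = -12/-4 = 3
f[1] = (-7 + 3) / -4 = -4/-4 = 1

1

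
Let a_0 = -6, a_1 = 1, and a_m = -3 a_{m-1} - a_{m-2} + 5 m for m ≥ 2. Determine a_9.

a_2 = -3·1 - (-6) + 10 = 13
a_3 = -3·13 - 1 + 15 = -25
a_4 = -3·(-25) - 13 + 20 = 82
a_5 = -3·82 - (-25) + 25 = -196
a_6 = -3·(-196) - 82 + 30 = 536
a_7 = -3·536 - (-196) + 35 = -1377
a_8 = -3·(-1377) - 536 + 40 = 3635
a_9 = -3·3635 - (-1377) + 45 = -9483

-9483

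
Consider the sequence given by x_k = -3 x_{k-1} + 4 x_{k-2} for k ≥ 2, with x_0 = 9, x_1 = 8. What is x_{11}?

-838852

x_2 = -3(8) + 4(9) = 12
x_3 = -3(12) + 4(8) = -4
x_4 = -3(-4) + 4(12) = 60
x_5 = -3(60) + 4(-4) = -196
x_6 = -3(-196) + 4(60) = 828
x_7 = -3(828) + 4(-196) = -3268
x_8 = -3(-3268) + 4(828) = 13116
x_9 = -3(13116) + 4(-3268) = -52420
x_{10} = -3(-52420) + 4(13116) = 209724
x_{11} = -3(209724) + 4(-52420) = -838852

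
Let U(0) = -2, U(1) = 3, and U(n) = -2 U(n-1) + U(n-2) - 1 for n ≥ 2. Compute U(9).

4059

U(2) = -2(3) + (-2) - 1 = -9
U(3) = -2(-9) + 3 - 1 = 20
U(4) = -2(20) + (-9) - 1 = -50
U(5) = -2(-50) + 20 - 1 = 119
U(6) = -2(119) + (-50) - 1 = -289
U(7) = -2(-289) + 119 - 1 = 696
U(8) = -2(696) + (-289) - 1 = -1682
U(9) = -2(-1682) + 696 - 1 = 4059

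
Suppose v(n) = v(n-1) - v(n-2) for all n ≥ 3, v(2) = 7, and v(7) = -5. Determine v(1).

-5

Let v(1) = w.
v(3) = 7 - w
v(4) = -w
v(5) = -7
v(6) = -7 + w
v(7) = w
So w = -5, giving w = -5.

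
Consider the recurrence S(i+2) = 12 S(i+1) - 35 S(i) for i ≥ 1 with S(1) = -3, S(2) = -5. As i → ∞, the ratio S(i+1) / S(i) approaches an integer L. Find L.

7

The characteristic equation is r^2 - 12r + 35 = 0, which factors as (r - 7)(r - 5) = 0.
So the roots are 7 and 5. Since |7| > |5| and the coefficient of 7^i is non-zero, the ratio tends to 7.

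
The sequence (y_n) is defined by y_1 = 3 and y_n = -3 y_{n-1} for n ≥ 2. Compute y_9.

y_2 = -3*3 = -9
y_3 = -3*(-9) = 27
y_4 = -3*27 = -81
y_5 = -3*(-81) = 243
y_6 = -3*243 = -729
y_7 = -3*(-729) = 2187
y_8 = -3*2187 = -6561
y_9 = -3*(-6561) = 19683

19683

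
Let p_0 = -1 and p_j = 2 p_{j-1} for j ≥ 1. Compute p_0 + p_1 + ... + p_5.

-63

p_1 = 2(-1) = -2
p_2 = 2(-2) = -4
p_3 = 2(-4) = -8
p_4 = 2(-8) = -16
p_5 = 2(-16) = -32
Sum = (-1) + (-2) + (-4) + (-8) + (-16) + (-32) = -63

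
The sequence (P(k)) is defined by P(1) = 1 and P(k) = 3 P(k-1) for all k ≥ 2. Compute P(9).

P(2) = 3·1 = 3
P(3) = 3·3 = 9
P(4) = 3·9 = 27
P(5) = 3·27 = 81
P(6) = 3·81 = 243
P(7) = 3·243 = 729
P(8) = 3·729 = 2187
P(9) = 3·2187 = 6561

6561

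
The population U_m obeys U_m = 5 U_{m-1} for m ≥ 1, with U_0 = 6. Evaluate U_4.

U_1 = 5*6 = 30
U_2 = 5*30 = 150
U_3 = 5*150 = 750
U_4 = 5*750 = 3750

3750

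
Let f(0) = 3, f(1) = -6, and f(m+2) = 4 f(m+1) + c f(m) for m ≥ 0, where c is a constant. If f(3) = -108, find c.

f(2) = -24 + 3c
f(3) = -96 + 6c
So -96 + 6c = -108, giving c = -2.

-2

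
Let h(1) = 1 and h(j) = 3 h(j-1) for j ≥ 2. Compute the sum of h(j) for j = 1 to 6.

h(2) = 3(1) = 3
h(3) = 3(3) = 9
h(4) = 3(9) = 27
h(5) = 3(27) = 81
h(6) = 3(81) = 243
Sum = 1 + 3 + 9 + 27 + 81 + 243 = 364

364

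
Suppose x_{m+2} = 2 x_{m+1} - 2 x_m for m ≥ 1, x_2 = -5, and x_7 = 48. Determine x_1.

1

Let x_1 = y.
x_3 = -10 - 2y
x_4 = -10 - 4y
x_5 = -4y
x_6 = 20
x_7 = 40 + 8y
So 40 + 8y = 48, giving y = 1.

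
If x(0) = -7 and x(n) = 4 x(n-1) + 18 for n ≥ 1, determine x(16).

The fixed point is 18/(1 - 4) = -6, so x(n) + 6 = 4(x(n-1) + 6).
Hence x(n) = -1·4^n - 6.
x(16) = -1·4^{16} - 6 = -1·4294967296 - 6 = -4294967302.

-4294967302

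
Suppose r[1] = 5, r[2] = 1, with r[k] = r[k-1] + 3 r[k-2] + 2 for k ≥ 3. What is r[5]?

79

r[3] = 1 + 3*5 + 2 = 18
r[4] = 18 + 3*1 + 2 = 23
r[5] = 23 + 3*18 + 2 = 79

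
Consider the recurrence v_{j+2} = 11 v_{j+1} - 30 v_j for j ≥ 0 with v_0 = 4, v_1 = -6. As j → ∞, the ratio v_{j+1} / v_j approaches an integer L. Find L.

6

The characteristic equation is r^2 - 11r + 30 = 0, which factors as (r - 6)(r - 5) = 0.
So the roots are 6 and 5. Since |6| > |5| and the coefficient of 6^j is non-zero, the ratio tends to 6.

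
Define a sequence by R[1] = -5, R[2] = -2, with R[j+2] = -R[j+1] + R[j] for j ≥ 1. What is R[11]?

R[3] = -(-2) + (-5) = -3
R[4] = -(-3) + (-2) = 1
R[5] = -1 + (-3) = -4
R[6] = -(-4) + 1 = 5
R[7] = -5 + (-4) = -9
R[8] = -(-9) + 5 = 14
R[9] = -14 + (-9) = -23
R[10] = -(-23) + 14 = 37
R[11] = -37 + (-23) = -60

-60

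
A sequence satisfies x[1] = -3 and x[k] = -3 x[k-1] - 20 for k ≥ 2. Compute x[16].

-28697819

The fixed point is -20/(1 + 3) = -5, so x[k] + 5 = -3(x[k-1] + 5).
Hence x[k] = 2·(-3)^{k-1} - 5.
x[16] = 2·(-3)^{15} - 5 = 2·-14348907 - 5 = -28697819.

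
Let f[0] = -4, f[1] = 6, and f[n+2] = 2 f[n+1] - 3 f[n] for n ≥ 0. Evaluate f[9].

1110

f[2] = 2(6) - 3(-4) = 24
f[3] = 2(24) - 3(6) = 30
f[4] = 2(30) - 3(24) = -12
f[5] = 2(-12) - 3(30) = -114
f[6] = 2(-114) - 3(-12) = -192
f[7] = 2(-192) - 3(-114) = -42
f[8] = 2(-42) - 3(-192) = 492
f[9] = 2(492) - 3(-42) = 1110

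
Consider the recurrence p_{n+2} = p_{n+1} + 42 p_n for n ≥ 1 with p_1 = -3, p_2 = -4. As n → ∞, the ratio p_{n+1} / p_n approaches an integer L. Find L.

7

The characteristic equation is r^2 - r - 42 = 0, which factors as (r - 7)(r + 6) = 0.
So the roots are 7 and -6. Since |7| > |-6| and the coefficient of 7^n is non-zero, the ratio tends to 7.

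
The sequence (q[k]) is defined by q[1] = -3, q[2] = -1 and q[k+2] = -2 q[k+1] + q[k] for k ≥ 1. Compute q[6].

q[3] = -2(-1) + (-3) = -1
q[4] = -2(-1) + (-1) = 1
q[5] = -2(1) + (-1) = -3
q[6] = -2(-3) + 1 = 7

7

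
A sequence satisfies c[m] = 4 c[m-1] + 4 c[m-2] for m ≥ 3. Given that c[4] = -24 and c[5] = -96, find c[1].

6

Rearranging, c[m-2] = (c[m] - 4 c[m-1]) / 4.
c[3] = (-96 - 4*(-24)) / 4 = 0/4 = 0
c[2] = (-24 - 4*0) / 4 = -24/4 = -6
c[1] = (0 - 4*(-6)) / 4 = 24/4 = 6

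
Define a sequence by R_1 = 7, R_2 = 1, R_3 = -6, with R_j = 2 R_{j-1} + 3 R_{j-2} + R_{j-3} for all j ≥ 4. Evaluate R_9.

R_4 = 2(-6) + 3(1) + 7 = -2
R_5 = 2(-2) + 3(-6) + 1 = -21
R_6 = 2(-21) + 3(-2) + (-6) = -54
R_7 = 2(-54) + 3(-21) + (-2) = -173
R_8 = 2(-173) + 3(-54) + (-21) = -529
R_9 = 2(-529) + 3(-173) + (-54) = -1631

-1631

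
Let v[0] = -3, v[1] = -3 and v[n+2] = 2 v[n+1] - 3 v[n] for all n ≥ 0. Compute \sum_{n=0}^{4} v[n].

33

v[2] = 2·(-3) - 3·(-3) = 3
v[3] = 2·3 - 3·(-3) = 15
v[4] = 2·15 - 3·3 = 21
Sum = (-3) + (-3) + 3 + 15 + 21 = 33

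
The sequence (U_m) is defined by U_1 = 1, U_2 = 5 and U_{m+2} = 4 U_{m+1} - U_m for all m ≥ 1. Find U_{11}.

716035

U_3 = 4(5) - 1 = 19
U_4 = 4(19) - 5 = 71
U_5 = 4(71) - 19 = 265
U_6 = 4(265) - 71 = 989
U_7 = 4(989) - 265 = 3691
U_8 = 4(3691) - 989 = 13775
U_9 = 4(13775) - 3691 = 51409
U_{10} = 4(51409) - 13775 = 191861
U_{11} = 4(191861) - 51409 = 716035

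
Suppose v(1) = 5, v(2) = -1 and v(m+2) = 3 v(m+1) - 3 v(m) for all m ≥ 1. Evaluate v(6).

v(3) = 3·(-1) - 3·5 = -18
v(4) = 3·(-18) - 3·(-1) = -51
v(5) = 3·(-51) - 3·(-18) = -99
v(6) = 3·(-99) - 3·(-51) = -144

-144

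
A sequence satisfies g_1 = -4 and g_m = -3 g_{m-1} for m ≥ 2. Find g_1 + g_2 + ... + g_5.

-244

g_2 = -3*(-4) = 12
g_3 = -3*12 = -36
g_4 = -3*(-36) = 108
g_5 = -3*108 = -324
Sum = (-4) + 12 + (-36) + 108 + (-324) = -244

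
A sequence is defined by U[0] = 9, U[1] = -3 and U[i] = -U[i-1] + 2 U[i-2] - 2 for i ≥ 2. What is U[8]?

U[2] = -(-3) + 2*9 - 2 = 19
U[3] = -19 + 2*(-3) - 2 = -27
U[4] = -(-27) + 2*19 - 2 = 63
U[5] = -63 + 2*(-27) - 2 = -119
U[6] = -(-119) + 2*63 - 2 = 243
U[7] = -243 + 2*(-119) - 2 = -483
U[8] = -(-483) + 2*243 - 2 = 967

967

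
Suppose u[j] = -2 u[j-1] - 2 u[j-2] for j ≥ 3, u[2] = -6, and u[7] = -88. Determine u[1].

Let u[1] = y.
u[3] = 12 - 2y
u[4] = -12 + 4y
u[5] = -4y
u[6] = 24
u[7] = -48 + 8y
So -48 + 8y = -88, giving y = -5.

-5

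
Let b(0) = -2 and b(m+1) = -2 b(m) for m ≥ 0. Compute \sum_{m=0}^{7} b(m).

170

b(1) = -2·(-2) = 4
b(2) = -2·4 = -8
b(3) = -2·(-8) = 16
b(4) = -2·16 = -32
b(5) = -2·(-32) = 64
b(6) = -2·64 = -128
b(7) = -2·(-128) = 256
Sum = (-2) + 4 + (-8) + 16 + (-32) + 64 + (-128) + 256 = 170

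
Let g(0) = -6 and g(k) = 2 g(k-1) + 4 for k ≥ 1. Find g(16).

The fixed point is 4/(1 - 2) = -4, so g(k) + 4 = 2(g(k-1) + 4).
Hence g(k) = -2·2^k - 4.
g(16) = -2·2^{16} - 4 = -2·65536 - 4 = -131076.

-131076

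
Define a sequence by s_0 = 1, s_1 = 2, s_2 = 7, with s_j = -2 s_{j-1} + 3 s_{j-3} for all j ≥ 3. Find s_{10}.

-692

s_3 = -2*7 + 3*1 = -11
s_4 = -2*(-11) + 3*2 = 28
s_5 = -2*28 + 3*7 = -35
s_6 = -2*(-35) + 3*(-11) = 37
s_7 = -2*37 + 3*28 = 10
s_8 = -2*10 + 3*(-35) = -125
s_9 = -2*(-125) + 3*37 = 361
s_{10} = -2*361 + 3*10 = -692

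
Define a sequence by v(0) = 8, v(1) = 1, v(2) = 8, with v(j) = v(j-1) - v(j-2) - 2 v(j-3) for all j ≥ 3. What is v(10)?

-247

v(3) = 8 - 1 - 2*8 = -9
v(4) = (-9) - 8 - 2*1 = -19
v(5) = (-19) - (-9) - 2*8 = -26
v(6) = (-26) - (-19) - 2*(-9) = 11
v(7) = 11 - (-26) - 2*(-19) = 75
v(8) = 75 - 11 - 2*(-26) = 116
v(9) = 116 - 75 - 2*11 = 19
v(10) = 19 - 116 - 2*75 = -247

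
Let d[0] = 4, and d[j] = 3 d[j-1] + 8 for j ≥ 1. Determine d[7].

d[1] = 3·4 + 8 = 20
d[2] = 3·20 + 8 = 68
d[3] = 3·68 + 8 = 212
d[4] = 3·212 + 8 = 644
d[5] = 3·644 + 8 = 1940
d[6] = 3·1940 + 8 = 5828
d[7] = 3·5828 + 8 = 17492

17492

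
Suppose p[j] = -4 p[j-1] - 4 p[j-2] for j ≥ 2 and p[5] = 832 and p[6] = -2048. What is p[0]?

Rearranging, p[j-2] = (p[j] + 4 p[j-1]) / -4.
p[4] = (-2048 + 4(832)) / -4 = 1280/-4 = -320
p[3] = (832 + 4(-320)) / -4 = -448/-4 = 112
p[2] = (-320 + 4(112)) / -4 = 128/-4 = -32
p[1] = (112 + 4(-32)) / -4 = -16/-4 = 4
p[0] = (-32 + 4(4)) / -4 = -16/-4 = 4

4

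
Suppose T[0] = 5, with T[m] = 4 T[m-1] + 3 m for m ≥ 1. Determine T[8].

415052

T[1] = 4(5) + 3 = 23
T[2] = 4(23) + 6 = 98
T[3] = 4(98) + 9 = 401
T[4] = 4(401) + 12 = 1616
T[5] = 4(1616) + 15 = 6479
T[6] = 4(6479) + 18 = 25934
T[7] = 4(25934) + 21 = 103757
T[8] = 4(103757) + 24 = 415052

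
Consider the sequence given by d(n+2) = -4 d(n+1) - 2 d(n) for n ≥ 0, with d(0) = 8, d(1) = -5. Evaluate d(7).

-600

d(2) = -4·(-5) - 2·8 = 4
d(3) = -4·4 - 2·(-5) = -6
d(4) = -4·(-6) - 2·4 = 16
d(5) = -4·16 - 2·(-6) = -52
d(6) = -4·(-52) - 2·16 = 176
d(7) = -4·176 - 2·(-52) = -600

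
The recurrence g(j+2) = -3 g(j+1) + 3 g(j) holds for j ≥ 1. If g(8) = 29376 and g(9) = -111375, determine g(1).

-5

Rearranging, g(j-2) = (g(j) + 3 g(j-1)) / 3.
g(7) = (-111375 + 3(29376)) / 3 = -23247/3 = -7749
g(6) = (29376 + 3(-7749)) / 3 = 6129/3 = 2043
g(5) = (-7749 + 3(2043)) / 3 = -1620/3 = -540
g(4) = (2043 + 3(-540)) / 3 = 423/3 = 141
g(3) = (-540 + 3(141)) / 3 = -117/3 = -39
g(2) = (141 + 3(-39)) / 3 = 24/3 = 8
g(1) = (-39 + 3(8)) / 3 = -15/3 = -5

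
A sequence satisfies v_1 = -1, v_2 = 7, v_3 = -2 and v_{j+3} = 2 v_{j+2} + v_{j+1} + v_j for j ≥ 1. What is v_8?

121

v_4 = 2(-2) + 7 + (-1) = 2
v_5 = 2(2) + (-2) + 7 = 9
v_6 = 2(9) + 2 + (-2) = 18
v_7 = 2(18) + 9 + 2 = 47
v_8 = 2(47) + 18 + 9 = 121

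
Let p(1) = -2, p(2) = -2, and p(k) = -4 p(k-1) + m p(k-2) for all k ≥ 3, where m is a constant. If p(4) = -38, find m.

-1

p(3) = 8 - 2m
p(4) = -32 + 6m
So -32 + 6m = -38, giving m = -1.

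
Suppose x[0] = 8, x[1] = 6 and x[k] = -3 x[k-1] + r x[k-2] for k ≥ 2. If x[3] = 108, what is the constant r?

x[2] = -18 + 8r
x[3] = 54 - 18r
So 54 - 18r = 108, giving r = -3.

-3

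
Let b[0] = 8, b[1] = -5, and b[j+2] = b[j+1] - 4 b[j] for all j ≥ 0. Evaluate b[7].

b[2] = (-5) - 4(8) = -37
b[3] = (-37) - 4(-5) = -17
b[4] = (-17) - 4(-37) = 131
b[5] = 131 - 4(-17) = 199
b[6] = 199 - 4(131) = -325
b[7] = (-325) - 4(199) = -1121

-1121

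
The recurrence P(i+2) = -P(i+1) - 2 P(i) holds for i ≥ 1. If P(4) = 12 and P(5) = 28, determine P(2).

Rearranging, P(i-2) = (P(i) + P(i-1)) / -2.
P(3) = (28 + 12) / -2 = 40/-2 = -20
P(2) = (12 + (-20)) / -2 = -8/-2 = 4

4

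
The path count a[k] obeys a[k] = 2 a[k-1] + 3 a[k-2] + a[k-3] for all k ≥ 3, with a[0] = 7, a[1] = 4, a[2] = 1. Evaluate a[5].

a[3] = 2(1) + 3(4) + 7 = 21
a[4] = 2(21) + 3(1) + 4 = 49
a[5] = 2(49) + 3(21) + 1 = 162

162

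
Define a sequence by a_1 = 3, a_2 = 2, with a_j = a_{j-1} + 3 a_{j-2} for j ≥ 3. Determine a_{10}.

2969

a_3 = 2 + 3*3 = 11
a_4 = 11 + 3*2 = 17
a_5 = 17 + 3*11 = 50
a_6 = 50 + 3*17 = 101
a_7 = 101 + 3*50 = 251
a_8 = 251 + 3*101 = 554
a_9 = 554 + 3*251 = 1307
a_{10} = 1307 + 3*554 = 2969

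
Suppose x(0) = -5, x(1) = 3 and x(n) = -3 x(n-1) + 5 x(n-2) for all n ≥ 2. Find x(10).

x(2) = -3·3 + 5·(-5) = -34
x(3) = -3·(-34) + 5·3 = 117
x(4) = -3·117 + 5·(-34) = -521
x(5) = -3·(-521) + 5·117 = 2148
x(6) = -3·2148 + 5·(-521) = -9049
x(7) = -3·(-9049) + 5·2148 = 37887
x(8) = -3·37887 + 5·(-9049) = -158906
x(9) = -3·(-158906) + 5·37887 = 666153
x(10) = -3·666153 + 5·(-158906) = -2792989

-2792989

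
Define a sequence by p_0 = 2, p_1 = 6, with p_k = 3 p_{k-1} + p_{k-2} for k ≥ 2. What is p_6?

2378

p_2 = 3·6 + 2 = 20
p_3 = 3·20 + 6 = 66
p_4 = 3·66 + 20 = 218
p_5 = 3·218 + 66 = 720
p_6 = 3·720 + 218 = 2378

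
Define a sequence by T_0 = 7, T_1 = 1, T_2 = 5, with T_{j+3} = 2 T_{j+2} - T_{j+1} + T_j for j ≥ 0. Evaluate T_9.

429

T_3 = 2*5 - 1 + 7 = 16
T_4 = 2*16 - 5 + 1 = 28
T_5 = 2*28 - 16 + 5 = 45
T_6 = 2*45 - 28 + 16 = 78
T_7 = 2*78 - 45 + 28 = 139
T_8 = 2*139 - 78 + 45 = 245
T_9 = 2*245 - 139 + 78 = 429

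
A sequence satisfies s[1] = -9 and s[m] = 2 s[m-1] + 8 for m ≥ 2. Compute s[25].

-16777224

The fixed point is 8/(1 - 2) = -8, so s[m] + 8 = 2(s[m-1] + 8).
Hence s[m] = -1·2^{m-1} - 8.
s[25] = -1·2^{24} - 8 = -1·16777216 - 8 = -16777224.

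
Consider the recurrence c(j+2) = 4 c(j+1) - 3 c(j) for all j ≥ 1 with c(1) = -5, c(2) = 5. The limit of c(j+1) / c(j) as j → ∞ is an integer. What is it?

The characteristic equation is r^2 - 4r + 3 = 0, which factors as (r - 3)(r - 1) = 0.
So the roots are 3 and 1. Since |3| > |1| and the coefficient of 3^j is non-zero, the ratio tends to 3.

3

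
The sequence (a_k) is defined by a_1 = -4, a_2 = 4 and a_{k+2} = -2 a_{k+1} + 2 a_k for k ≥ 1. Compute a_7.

a_3 = -2(4) + 2(-4) = -16
a_4 = -2(-16) + 2(4) = 40
a_5 = -2(40) + 2(-16) = -112
a_6 = -2(-112) + 2(40) = 304
a_7 = -2(304) + 2(-112) = -832

-832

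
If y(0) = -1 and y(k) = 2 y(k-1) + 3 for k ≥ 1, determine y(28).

536870909

The fixed point is 3/(1 - 2) = -3, so y(k) + 3 = 2(y(k-1) + 3).
Hence y(k) = 2·2^k - 3.
y(28) = 2·2^{28} - 3 = 2·268435456 - 3 = 536870909.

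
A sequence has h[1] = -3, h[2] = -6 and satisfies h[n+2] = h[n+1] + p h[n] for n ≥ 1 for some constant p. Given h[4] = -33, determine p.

3

h[3] = -6 - 3p
h[4] = -6 - 9p
So -6 - 9p = -33, giving p = 3.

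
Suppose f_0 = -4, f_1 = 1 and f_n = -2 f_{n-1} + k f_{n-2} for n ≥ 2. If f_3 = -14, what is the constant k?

f_2 = -2 - 4k
f_3 = 4 + 9k
So 4 + 9k = -14, giving k = -2.

-2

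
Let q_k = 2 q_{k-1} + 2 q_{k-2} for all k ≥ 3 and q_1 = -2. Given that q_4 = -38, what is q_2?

Let q_2 = x.
q_3 = -4 + 2x
q_4 = -8 + 6x
So -8 + 6x = -38, giving x = -5.

-5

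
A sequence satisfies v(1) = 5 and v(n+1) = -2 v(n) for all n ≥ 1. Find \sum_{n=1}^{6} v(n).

v(2) = -2*5 = -10
v(3) = -2*(-10) = 20
v(4) = -2*20 = -40
v(5) = -2*(-40) = 80
v(6) = -2*80 = -160
Sum = 5 + (-10) + 20 + (-40) + 80 + (-160) = -105

-105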